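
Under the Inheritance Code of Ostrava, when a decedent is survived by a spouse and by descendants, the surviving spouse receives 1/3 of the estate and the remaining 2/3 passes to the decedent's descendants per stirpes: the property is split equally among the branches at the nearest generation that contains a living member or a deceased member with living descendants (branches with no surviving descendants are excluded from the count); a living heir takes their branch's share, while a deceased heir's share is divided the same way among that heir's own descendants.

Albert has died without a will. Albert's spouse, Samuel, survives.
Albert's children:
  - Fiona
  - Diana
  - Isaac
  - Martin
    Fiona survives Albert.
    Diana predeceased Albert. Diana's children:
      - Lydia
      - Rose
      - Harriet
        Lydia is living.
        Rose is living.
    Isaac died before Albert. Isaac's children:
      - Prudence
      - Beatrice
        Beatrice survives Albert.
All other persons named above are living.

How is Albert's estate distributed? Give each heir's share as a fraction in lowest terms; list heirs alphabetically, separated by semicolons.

Beatrice 1/12; Fiona 1/6; Harriet 1/18; Lydia 1/18; Martin 1/6; Prudence 1/12; Rose 1/18; Samuel 1/3

Samuel, as surviving spouse, takes 1/3.
The remaining 2/3 passes to Albert's descendants per stirpes.
The 2/3 is divided into 4 equal shares of 1/6 among Fiona, Diana, Isaac, Martin.
Fiona is living and takes 1/6.
Diana predeceased; the 1/6 allotted to Diana's branch passes to Diana's issue by representation.
The 1/6 is divided into 3 equal shares of 1/18 among Lydia, Rose, Harriet.
Lydia is living and takes 1/18.
Rose is living and takes 1/18.
Harriet is living and takes 1/18.
Isaac predeceased; the 1/6 allotted to Isaac's branch passes to Isaac's issue by representation.
The 1/6 is divided into 2 equal shares of 1/12 among Prudence, Beatrice.
Prudence is living and takes 1/12.
Beatrice is living and takes 1/12.
Martin is living and takes 1/6.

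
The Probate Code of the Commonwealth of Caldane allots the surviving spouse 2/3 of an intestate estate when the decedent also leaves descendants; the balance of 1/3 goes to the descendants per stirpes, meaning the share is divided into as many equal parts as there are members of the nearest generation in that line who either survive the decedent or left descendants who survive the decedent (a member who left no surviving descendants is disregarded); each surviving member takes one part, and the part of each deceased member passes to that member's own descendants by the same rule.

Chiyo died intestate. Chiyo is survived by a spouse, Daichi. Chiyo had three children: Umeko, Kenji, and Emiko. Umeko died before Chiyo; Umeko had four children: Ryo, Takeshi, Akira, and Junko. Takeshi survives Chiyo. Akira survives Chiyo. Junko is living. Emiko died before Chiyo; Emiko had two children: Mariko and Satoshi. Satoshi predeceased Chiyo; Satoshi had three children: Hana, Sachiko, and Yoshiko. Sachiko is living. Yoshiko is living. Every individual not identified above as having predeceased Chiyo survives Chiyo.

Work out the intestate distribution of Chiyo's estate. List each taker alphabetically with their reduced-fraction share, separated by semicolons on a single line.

Akira 1/36; Daichi 2/3; Hana 1/54; Junko 1/36; Kenji 1/9; Mariko 1/18; Ryo 1/36; Sachiko 1/54; Takeshi 1/36; Yoshiko 1/54

Daichi, as surviving spouse, takes 2/3.
The remaining 1/3 passes to Chiyo's descendants per stirpes.
The 1/3 is divided into 3 equal shares of 1/9 among Umeko, Kenji, Emiko.
Umeko predeceased; the 1/9 allotted to Umeko's branch passes to Umeko's issue by representation.
The 1/9 is divided into 4 equal shares of 1/36 among Ryo, Takeshi, Akira, Junko.
Ryo is living and takes 1/36.
Takeshi is living and takes 1/36.
Akira is living and takes 1/36.
Junko is living and takes 1/36.
Kenji is living and takes 1/9.
Emiko predeceased; the 1/9 allotted to Emiko's branch passes to Emiko's issue by representation.
The 1/9 is divided into 2 equal shares of 1/18 among Mariko, Satoshi.
Mariko is living and takes 1/18.
Satoshi predeceased; the 1/18 allotted to Satoshi's branch passes to Satoshi's issue by representation.
The 1/18 is divided into 3 equal shares of 1/54 among Hana, Sachiko, Yoshiko.
Hana is living and takes 1/54.
Sachiko is living and takes 1/54.
Yoshiko is living and takes 1/54.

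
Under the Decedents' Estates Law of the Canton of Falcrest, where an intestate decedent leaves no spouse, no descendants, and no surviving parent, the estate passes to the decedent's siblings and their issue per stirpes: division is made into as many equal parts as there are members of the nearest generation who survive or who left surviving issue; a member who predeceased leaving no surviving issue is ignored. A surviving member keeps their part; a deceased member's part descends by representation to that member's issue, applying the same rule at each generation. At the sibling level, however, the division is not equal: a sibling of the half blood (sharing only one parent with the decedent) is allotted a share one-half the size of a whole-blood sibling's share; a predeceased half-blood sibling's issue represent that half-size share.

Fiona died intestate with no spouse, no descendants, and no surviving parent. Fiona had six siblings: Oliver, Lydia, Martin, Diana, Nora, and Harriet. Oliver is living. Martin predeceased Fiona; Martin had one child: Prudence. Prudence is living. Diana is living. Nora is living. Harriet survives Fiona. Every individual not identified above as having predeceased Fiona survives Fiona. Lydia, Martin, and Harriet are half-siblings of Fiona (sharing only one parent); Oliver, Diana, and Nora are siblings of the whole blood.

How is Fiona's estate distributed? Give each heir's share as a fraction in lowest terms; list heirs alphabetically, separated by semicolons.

Diana 2/9; Harriet 1/9; Lydia 1/9; Nora 2/9; Oliver 2/9; Prudence 1/9

No spouse, descendants, or parent survives, so the estate passes to Fiona's siblings per stirpes.
Half-blood siblings count for one-half the weight of whole-blood siblings at the initial division.
Dividing 1 in proportion to weights (total weight 9/2): Oliver (weight 1) → 2/9; Lydia (weight 1/2) → 1/9; Martin (weight 1/2) → 1/9; Diana (weight 1) → 2/9; Nora (weight 1) → 2/9; Harriet (weight 1/2) → 1/9.
Oliver is living and takes 2/9.
Lydia is living and takes 1/9.
Martin predeceased; the 1/9 allotted to Martin's branch passes to Martin's issue by representation.
Prudence is the sole taker at this level and receives the full 1/9.
Diana is living and takes 2/9.
Nora is living and takes 2/9.
Harriet is living and takes 1/9.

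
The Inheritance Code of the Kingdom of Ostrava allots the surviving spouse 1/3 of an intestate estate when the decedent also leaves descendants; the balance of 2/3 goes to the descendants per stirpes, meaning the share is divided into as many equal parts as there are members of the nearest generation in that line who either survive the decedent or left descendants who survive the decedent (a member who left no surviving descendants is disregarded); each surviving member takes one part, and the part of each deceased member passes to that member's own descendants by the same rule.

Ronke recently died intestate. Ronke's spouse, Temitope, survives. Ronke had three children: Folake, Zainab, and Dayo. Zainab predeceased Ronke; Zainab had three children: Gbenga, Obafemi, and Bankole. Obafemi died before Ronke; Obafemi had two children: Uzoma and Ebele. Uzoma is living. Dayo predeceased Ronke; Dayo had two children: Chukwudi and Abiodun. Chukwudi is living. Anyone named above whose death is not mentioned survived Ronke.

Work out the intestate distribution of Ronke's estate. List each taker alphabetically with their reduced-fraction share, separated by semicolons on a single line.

Abiodun 1/9; Bankole 2/27; Chukwudi 1/9; Ebele 1/27; Folake 2/9; Gbenga 2/27; Temitope 1/3; Uzoma 1/27

Temitope, as surviving spouse, takes 1/3.
The remaining 2/3 passes to Ronke's descendants per stirpes.
The 2/3 is divided into 3 equal shares of 2/9 among Folake, Zainab, Dayo.
Folake is living and takes 2/9.
Zainab predeceased; the 2/9 allotted to Zainab's branch passes to Zainab's issue by representation.
The 2/9 is divided into 3 equal shares of 2/27 among Gbenga, Obafemi, Bankole.
Gbenga is living and takes 2/27.
Obafemi predeceased; the 2/27 allotted to Obafemi's branch passes to Obafemi's issue by representation.
The 2/27 is divided into 2 equal shares of 1/27 among Uzoma, Ebele.
Uzoma is living and takes 1/27.
Ebele is living and takes 1/27.
Bankole is living and takes 2/27.
Dayo predeceased; the 2/9 allotted to Dayo's branch passes to Dayo's issue by representation.
The 2/9 is divided into 2 equal shares of 1/9 among Chukwudi, Abiodun.
Chukwudi is living and takes 1/9.
Abiodun is living and takes 1/9.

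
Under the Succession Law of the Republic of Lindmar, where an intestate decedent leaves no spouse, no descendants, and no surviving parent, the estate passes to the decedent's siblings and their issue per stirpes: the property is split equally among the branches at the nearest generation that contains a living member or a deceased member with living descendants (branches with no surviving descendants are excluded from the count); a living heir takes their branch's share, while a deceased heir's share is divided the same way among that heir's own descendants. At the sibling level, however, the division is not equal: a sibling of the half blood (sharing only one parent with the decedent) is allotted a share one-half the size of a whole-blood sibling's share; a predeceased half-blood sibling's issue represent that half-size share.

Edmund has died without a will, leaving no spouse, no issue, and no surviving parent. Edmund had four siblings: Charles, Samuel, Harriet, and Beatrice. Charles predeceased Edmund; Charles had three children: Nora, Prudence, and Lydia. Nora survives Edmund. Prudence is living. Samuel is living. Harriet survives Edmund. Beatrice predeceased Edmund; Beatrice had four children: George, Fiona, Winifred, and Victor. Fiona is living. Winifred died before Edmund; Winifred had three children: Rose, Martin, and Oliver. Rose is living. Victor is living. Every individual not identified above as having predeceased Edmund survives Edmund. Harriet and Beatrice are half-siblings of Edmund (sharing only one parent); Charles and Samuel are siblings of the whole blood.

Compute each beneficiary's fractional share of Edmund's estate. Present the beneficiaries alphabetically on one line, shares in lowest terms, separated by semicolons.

No spouse, descendants, or parent survives, so the estate passes to Edmund's siblings per stirpes.
Half-blood siblings count for one-half the weight of whole-blood siblings at the initial division.
Dividing 1 in proportion to weights (total weight 3): Charles (weight 1) → 1/3; Samuel (weight 1) → 1/3; Harriet (weight 1/2) → 1/6; Beatrice (weight 1/2) → 1/6.
Charles predeceased; the 1/3 allotted to Charles's branch passes to Charles's issue by representation.
The 1/3 is divided into 3 equal shares of 1/9 among Nora, Prudence, Lydia.
Nora is living and takes 1/9.
Prudence is living and takes 1/9.
Lydia is living and takes 1/9.
Samuel is living and takes 1/3.
Harriet is living and takes 1/6.
Beatrice predeceased; the 1/6 allotted to Beatrice's branch passes to Beatrice's issue by representation.
The 1/6 is divided into 4 equal shares of 1/24 among George, Fiona, Winifred, Victor.
George is living and takes 1/24.
Fiona is living and takes 1/24.
Winifred predeceased; the 1/24 allotted to Winifred's branch passes to Winifred's issue by representation.
The 1/24 is divided into 3 equal shares of 1/72 among Rose, Martin, Oliver.
Rose is living and takes 1/72.
Martin is living and takes 1/72.
Oliver is living and takes 1/72.
Victor is living and takes 1/24.

Fiona 1/24; George 1/24; Harriet 1/6; Lydia 1/9; Martin 1/72; Nora 1/9; Oliver 1/72; Prudence 1/9; Rose 1/72; Samuel 1/3; Victor 1/24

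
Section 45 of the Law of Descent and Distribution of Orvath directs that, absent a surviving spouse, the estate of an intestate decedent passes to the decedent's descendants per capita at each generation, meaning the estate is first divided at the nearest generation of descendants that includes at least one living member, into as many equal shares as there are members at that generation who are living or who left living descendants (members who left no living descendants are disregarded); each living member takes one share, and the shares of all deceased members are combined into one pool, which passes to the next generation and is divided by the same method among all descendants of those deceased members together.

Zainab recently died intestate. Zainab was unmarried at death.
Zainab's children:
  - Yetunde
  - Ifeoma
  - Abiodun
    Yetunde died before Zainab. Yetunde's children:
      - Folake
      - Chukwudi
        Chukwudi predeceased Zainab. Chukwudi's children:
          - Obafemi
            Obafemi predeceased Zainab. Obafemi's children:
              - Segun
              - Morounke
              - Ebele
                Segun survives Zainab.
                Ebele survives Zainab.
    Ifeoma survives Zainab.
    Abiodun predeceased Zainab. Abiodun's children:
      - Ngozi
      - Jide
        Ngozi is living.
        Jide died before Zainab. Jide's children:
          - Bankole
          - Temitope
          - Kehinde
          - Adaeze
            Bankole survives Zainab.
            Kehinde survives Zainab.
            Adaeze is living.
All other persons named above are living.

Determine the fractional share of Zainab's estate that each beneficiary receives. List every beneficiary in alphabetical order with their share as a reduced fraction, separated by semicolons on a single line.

There is no surviving spouse, so the entire estate passes to Zainab's descendants per capita at each generation.
At generation 1 (Yetunde, Ifeoma, Abiodun) there are 3 shares of (1)/3 = 1/3 each.
Living: Ifeoma — each takes 1/3.
Deceased: Yetunde and Abiodun. Their combined 2/3 is pooled and carried to generation 2.
At generation 2 (Folake, Chukwudi, Ngozi, Jide) there are 4 shares of (2/3)/4 = 1/6 each.
Living: Folake and Ngozi — each takes 1/6.
Deceased: Chukwudi and Jide. Their combined 1/3 is pooled and carried to generation 3.
At generation 3 (Obafemi, Bankole, Temitope, Kehinde, Adaeze) there are 5 shares of (1/3)/5 = 1/15 each.
Living: Bankole, Temitope, Kehinde, and Adaeze — each takes 1/15.
Deceased: Obafemi. That 1/15 share is carried to generation 4.
At generation 4 (Segun, Morounke, Ebele) there are 3 shares of (1/15)/3 = 1/45 each.
Living: Segun, Morounke, and Ebele — each takes 1/45.

Adaeze 1/15; Bankole 1/15; Ebele 1/45; Folake 1/6; Ifeoma 1/3; Kehinde 1/15; Morounke 1/45; Ngozi 1/6; Segun 1/45; Temitope 1/15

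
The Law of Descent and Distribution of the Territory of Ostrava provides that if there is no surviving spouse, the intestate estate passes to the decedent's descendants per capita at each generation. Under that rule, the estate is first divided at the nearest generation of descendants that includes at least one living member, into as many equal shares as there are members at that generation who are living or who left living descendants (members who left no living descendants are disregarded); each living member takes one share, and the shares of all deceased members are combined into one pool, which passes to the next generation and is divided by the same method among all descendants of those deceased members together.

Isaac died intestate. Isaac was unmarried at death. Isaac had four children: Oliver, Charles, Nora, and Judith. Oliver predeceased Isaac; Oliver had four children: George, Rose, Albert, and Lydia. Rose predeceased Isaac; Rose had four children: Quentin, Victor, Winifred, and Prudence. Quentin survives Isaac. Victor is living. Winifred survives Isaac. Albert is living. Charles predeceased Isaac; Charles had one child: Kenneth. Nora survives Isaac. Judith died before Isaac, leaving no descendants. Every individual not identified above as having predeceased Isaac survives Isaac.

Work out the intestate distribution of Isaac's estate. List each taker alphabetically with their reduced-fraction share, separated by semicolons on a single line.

There is no surviving spouse, so the entire estate passes to Isaac's descendants per capita at each generation.
At generation 1 (Oliver, Charles, Nora) there are 3 shares of (1)/3 = 1/3 each.
Living: Nora — each takes 1/3.
Deceased: Oliver and Charles. Their combined 2/3 is pooled and carried to generation 2.
At generation 2 (George, Rose, Albert, Lydia, Kenneth) there are 5 shares of (2/3)/5 = 2/15 each.
Living: George, Albert, Lydia, and Kenneth — each takes 2/15.
Deceased: Rose. That 2/15 share is carried to generation 3.
At generation 3 (Quentin, Victor, Winifred, Prudence) there are 4 shares of (2/15)/4 = 1/30 each.
Living: Quentin, Victor, Winifred, and Prudence — each takes 1/30.

Albert 2/15; George 2/15; Kenneth 2/15; Lydia 2/15; Nora 1/3; Prudence 1/30; Quentin 1/30; Victor 1/30; Winifred 1/30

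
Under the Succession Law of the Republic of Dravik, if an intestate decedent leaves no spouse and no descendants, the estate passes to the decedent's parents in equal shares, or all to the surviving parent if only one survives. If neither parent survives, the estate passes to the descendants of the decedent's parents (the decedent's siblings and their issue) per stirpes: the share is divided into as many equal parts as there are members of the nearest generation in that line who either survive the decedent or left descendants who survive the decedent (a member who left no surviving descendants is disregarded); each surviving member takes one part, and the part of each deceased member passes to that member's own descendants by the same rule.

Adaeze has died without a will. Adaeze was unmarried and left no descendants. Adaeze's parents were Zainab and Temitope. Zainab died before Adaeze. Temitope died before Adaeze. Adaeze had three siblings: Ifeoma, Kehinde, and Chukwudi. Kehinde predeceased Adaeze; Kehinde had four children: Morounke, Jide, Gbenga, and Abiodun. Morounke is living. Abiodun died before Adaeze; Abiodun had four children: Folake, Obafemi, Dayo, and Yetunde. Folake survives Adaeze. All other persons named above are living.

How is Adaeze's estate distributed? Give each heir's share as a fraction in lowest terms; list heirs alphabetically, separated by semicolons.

Chukwudi 1/3; Dayo 1/48; Folake 1/48; Gbenga 1/12; Ifeoma 1/3; Jide 1/12; Morounke 1/12; Obafemi 1/48; Yetunde 1/48

Neither parent survives and there are no descendants, so the estate passes to Adaeze's siblings and their issue per stirpes.
The estate is divided into 3 equal shares of 1/3 among Ifeoma, Kehinde, Chukwudi.
Ifeoma is living and takes 1/3.
Kehinde predeceased; the 1/3 allotted to Kehinde's branch passes to Kehinde's issue by representation.
The 1/3 is divided into 4 equal shares of 1/12 among Morounke, Jide, Gbenga, Abiodun.
Morounke is living and takes 1/12.
Jide is living and takes 1/12.
Gbenga is living and takes 1/12.
Abiodun predeceased; the 1/12 allotted to Abiodun's branch passes to Abiodun's issue by representation.
The 1/12 is divided into 4 equal shares of 1/48 among Folake, Obafemi, Dayo, Yetunde.
Folake is living and takes 1/48.
Obafemi is living and takes 1/48.
Dayo is living and takes 1/48.
Yetunde is living and takes 1/48.
Chukwudi is living and takes 1/3.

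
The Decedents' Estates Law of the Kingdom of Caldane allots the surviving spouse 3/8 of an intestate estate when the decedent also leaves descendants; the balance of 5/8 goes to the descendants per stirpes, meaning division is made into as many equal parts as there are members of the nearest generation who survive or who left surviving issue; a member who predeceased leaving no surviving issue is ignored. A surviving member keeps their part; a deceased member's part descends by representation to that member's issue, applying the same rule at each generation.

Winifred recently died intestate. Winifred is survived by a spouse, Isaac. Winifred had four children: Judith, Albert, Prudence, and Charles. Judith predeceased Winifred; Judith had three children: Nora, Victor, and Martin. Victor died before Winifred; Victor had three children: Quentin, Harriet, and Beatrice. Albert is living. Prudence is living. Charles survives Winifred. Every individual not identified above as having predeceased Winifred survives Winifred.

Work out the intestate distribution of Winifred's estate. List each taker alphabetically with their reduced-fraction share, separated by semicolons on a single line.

Isaac, as surviving spouse, takes 3/8.
The remaining 5/8 passes to Winifred's descendants per stirpes.
The 5/8 is divided into 4 equal shares of 5/32 among Judith, Albert, Prudence, Charles.
Judith predeceased; the 5/32 allotted to Judith's branch passes to Judith's issue by representation.
The 5/32 is divided into 3 equal shares of 5/96 among Nora, Victor, Martin.
Nora is living and takes 5/96.
Victor predeceased; the 5/96 allotted to Victor's branch passes to Victor's issue by representation.
The 5/96 is divided into 3 equal shares of 5/288 among Quentin, Harriet, Beatrice.
Quentin is living and takes 5/288.
Harriet is living and takes 5/288.
Beatrice is living and takes 5/288.
Martin is living and takes 5/96.
Albert is living and takes 5/32.
Prudence is living and takes 5/32.
Charles is living and takes 5/32.

Albert 5/32; Beatrice 5/288; Charles 5/32; Harriet 5/288; Isaac 3/8; Martin 5/96; Nora 5/96; Prudence 5/32; Quentin 5/288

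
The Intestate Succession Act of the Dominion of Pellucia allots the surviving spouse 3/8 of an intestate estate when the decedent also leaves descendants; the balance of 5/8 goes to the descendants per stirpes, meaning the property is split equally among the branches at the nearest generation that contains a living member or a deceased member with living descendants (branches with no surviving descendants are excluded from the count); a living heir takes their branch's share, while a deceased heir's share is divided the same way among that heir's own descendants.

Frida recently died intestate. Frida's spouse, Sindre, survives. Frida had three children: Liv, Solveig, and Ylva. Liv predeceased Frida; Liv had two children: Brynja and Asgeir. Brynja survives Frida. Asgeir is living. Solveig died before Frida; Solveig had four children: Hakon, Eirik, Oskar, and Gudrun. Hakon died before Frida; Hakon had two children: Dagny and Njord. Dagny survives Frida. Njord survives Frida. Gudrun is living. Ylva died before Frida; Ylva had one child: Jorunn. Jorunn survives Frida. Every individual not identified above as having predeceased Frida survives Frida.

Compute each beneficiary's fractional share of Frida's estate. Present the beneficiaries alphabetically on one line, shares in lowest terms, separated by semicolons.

Sindre, as surviving spouse, takes 3/8.
The remaining 5/8 passes to Frida's descendants per stirpes.
The 5/8 is divided into 3 equal shares of 5/24 among Liv, Solveig, Ylva.
Liv predeceased; the 5/24 allotted to Liv's branch passes to Liv's issue by representation.
The 5/24 is divided into 2 equal shares of 5/48 among Brynja, Asgeir.
Brynja is living and takes 5/48.
Asgeir is living and takes 5/48.
Solveig predeceased; the 5/24 allotted to Solveig's branch passes to Solveig's issue by representation.
The 5/24 is divided into 4 equal shares of 5/96 among Hakon, Eirik, Oskar, Gudrun.
Hakon predeceased; the 5/96 allotted to Hakon's branch passes to Hakon's issue by representation.
The 5/96 is divided into 2 equal shares of 5/192 among Dagny, Njord.
Dagny is living and takes 5/192.
Njord is living and takes 5/192.
Eirik is living and takes 5/96.
Oskar is living and takes 5/96.
Gudrun is living and takes 5/96.
Ylva predeceased; the 5/24 allotted to Ylva's branch passes to Ylva's issue by representation.
Jorunn is the sole taker at this level and receives the full 5/24.

Asgeir 5/48; Brynja 5/48; Dagny 5/192; Eirik 5/96; Gudrun 5/96; Jorunn 5/24; Njord 5/192; Oskar 5/96; Sindre 3/8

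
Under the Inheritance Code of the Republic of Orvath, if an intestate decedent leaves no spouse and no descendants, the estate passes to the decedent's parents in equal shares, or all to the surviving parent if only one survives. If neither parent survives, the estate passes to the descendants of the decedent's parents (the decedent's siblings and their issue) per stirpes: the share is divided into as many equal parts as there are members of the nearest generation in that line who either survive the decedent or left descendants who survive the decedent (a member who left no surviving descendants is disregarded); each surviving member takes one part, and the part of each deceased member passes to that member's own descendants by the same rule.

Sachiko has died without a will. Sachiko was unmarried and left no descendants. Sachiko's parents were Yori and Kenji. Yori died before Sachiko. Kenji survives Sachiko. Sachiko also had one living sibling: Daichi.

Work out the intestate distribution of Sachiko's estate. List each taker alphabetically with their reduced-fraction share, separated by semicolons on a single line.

Only one parent, Kenji, survives, so Kenji takes the entire estate. The siblings take nothing because a surviving parent has priority.

Kenji 1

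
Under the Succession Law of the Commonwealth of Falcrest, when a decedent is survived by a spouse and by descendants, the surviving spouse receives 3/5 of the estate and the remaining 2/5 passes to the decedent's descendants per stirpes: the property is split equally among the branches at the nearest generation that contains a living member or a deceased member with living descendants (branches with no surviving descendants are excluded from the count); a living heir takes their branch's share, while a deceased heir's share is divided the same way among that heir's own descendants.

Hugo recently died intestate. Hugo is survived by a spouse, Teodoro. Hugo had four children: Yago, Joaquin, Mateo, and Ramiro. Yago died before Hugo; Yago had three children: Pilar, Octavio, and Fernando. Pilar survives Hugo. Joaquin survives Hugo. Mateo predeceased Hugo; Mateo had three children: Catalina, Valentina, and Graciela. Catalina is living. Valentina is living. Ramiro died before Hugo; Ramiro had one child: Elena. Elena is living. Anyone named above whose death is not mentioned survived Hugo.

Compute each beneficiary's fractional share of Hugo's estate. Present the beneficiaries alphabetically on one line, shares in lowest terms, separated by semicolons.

Catalina 1/30; Elena 1/10; Fernando 1/30; Graciela 1/30; Joaquin 1/10; Octavio 1/30; Pilar 1/30; Teodoro 3/5; Valentina 1/30

Teodoro, as surviving spouse, takes 3/5.
The remaining 2/5 passes to Hugo's descendants per stirpes.
The 2/5 is divided into 4 equal shares of 1/10 among Yago, Joaquin, Mateo, Ramiro.
Yago predeceased; the 1/10 allotted to Yago's branch passes to Yago's issue by representation.
The 1/10 is divided into 3 equal shares of 1/30 among Pilar, Octavio, Fernando.
Pilar is living and takes 1/30.
Octavio is living and takes 1/30.
Fernando is living and takes 1/30.
Joaquin is living and takes 1/10.
Mateo predeceased; the 1/10 allotted to Mateo's branch passes to Mateo's issue by representation.
The 1/10 is divided into 3 equal shares of 1/30 among Catalina, Valentina, Graciela.
Catalina is living and takes 1/30.
Valentina is living and takes 1/30.
Graciela is living and takes 1/30.
Ramiro predeceased; the 1/10 allotted to Ramiro's branch passes to Ramiro's issue by representation.
Elena is the sole taker at this level and receives the full 1/10.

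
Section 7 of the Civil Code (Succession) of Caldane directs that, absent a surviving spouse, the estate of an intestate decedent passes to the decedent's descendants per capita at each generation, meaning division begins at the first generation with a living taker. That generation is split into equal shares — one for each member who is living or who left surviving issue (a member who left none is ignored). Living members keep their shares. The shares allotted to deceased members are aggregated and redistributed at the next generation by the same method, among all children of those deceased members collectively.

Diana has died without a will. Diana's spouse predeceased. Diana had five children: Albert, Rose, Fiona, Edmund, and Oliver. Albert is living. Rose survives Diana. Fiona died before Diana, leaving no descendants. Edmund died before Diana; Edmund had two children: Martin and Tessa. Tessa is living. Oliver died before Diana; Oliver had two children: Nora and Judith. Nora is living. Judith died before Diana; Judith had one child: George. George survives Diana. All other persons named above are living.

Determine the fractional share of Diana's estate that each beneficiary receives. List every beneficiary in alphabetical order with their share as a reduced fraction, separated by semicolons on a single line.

Albert 1/4; George 1/8; Martin 1/8; Nora 1/8; Rose 1/4; Tessa 1/8

There is no surviving spouse, so the entire estate passes to Diana's descendants per capita at each generation.
At generation 1 (Albert, Rose, Edmund, Oliver) there are 4 shares of (1)/4 = 1/4 each.
Living: Albert and Rose — each takes 1/4.
Deceased: Edmund and Oliver. Their combined 1/2 is pooled and carried to generation 2.
At generation 2 (Martin, Tessa, Nora, Judith) there are 4 shares of (1/2)/4 = 1/8 each.
Living: Martin, Tessa, and Nora — each takes 1/8.
Deceased: Judith. That 1/8 share is carried to generation 3.
At generation 3 (George) there are 1 shares of (1/8)/1 = 1/8 each.
Living: George — each takes 1/8.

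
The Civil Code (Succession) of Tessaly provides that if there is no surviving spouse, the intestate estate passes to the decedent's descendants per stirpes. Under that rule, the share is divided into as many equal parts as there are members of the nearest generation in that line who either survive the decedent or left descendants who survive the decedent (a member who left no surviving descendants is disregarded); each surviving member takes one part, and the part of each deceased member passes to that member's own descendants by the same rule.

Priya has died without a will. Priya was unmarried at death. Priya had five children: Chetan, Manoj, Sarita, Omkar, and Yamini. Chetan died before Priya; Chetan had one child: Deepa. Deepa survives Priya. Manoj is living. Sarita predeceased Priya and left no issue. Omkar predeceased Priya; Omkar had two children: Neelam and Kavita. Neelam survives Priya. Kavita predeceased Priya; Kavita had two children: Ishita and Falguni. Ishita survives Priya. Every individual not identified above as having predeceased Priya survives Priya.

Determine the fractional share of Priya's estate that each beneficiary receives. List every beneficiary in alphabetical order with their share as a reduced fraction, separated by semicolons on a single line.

Deepa 1/4; Falguni 1/16; Ishita 1/16; Manoj 1/4; Neelam 1/8; Yamini 1/4

There is no surviving spouse, so the entire estate passes to Priya's descendants per stirpes.
Sarita left no surviving issue, so that branch lapses and is disregarded.
The estate is divided into 4 equal shares of 1/4 among Chetan, Manoj, Omkar, Yamini.
Chetan predeceased; the 1/4 allotted to Chetan's branch passes to Chetan's issue by representation.
Deepa is the sole taker at this level and receives the full 1/4.
Manoj is living and takes 1/4.
Omkar predeceased; the 1/4 allotted to Omkar's branch passes to Omkar's issue by representation.
The 1/4 is divided into 2 equal shares of 1/8 among Neelam, Kavita.
Neelam is living and takes 1/8.
Kavita predeceased; the 1/8 allotted to Kavita's branch passes to Kavita's issue by representation.
The 1/8 is divided into 2 equal shares of 1/16 among Ishita, Falguni.
Ishita is living and takes 1/16.
Falguni is living and takes 1/16.
Yamini is living and takes 1/4.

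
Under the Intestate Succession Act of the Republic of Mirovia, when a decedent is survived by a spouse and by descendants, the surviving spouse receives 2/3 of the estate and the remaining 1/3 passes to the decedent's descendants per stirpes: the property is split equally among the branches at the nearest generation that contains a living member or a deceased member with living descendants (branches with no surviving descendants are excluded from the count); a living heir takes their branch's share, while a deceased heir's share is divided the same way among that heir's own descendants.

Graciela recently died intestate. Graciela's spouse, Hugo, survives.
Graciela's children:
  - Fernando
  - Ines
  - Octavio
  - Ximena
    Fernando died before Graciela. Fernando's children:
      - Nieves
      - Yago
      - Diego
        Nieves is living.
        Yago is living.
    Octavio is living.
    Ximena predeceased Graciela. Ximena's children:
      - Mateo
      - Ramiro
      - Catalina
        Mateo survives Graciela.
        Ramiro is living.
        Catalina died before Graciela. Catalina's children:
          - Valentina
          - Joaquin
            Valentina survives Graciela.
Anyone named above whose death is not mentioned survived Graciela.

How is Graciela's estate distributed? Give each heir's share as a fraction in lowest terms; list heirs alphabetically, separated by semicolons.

Diego 1/36; Hugo 2/3; Ines 1/12; Joaquin 1/72; Mateo 1/36; Nieves 1/36; Octavio 1/12; Ramiro 1/36; Valentina 1/72; Yago 1/36

Hugo, as surviving spouse, takes 2/3.
The remaining 1/3 passes to Graciela's descendants per stirpes.
The 1/3 is divided into 4 equal shares of 1/12 among Fernando, Ines, Octavio, Ximena.
Fernando predeceased; the 1/12 allotted to Fernando's branch passes to Fernando's issue by representation.
The 1/12 is divided into 3 equal shares of 1/36 among Nieves, Yago, Diego.
Nieves is living and takes 1/36.
Yago is living and takes 1/36.
Diego is living and takes 1/36.
Ines is living and takes 1/12.
Octavio is living and takes 1/12.
Ximena predeceased; the 1/12 allotted to Ximena's branch passes to Ximena's issue by representation.
The 1/12 is divided into 3 equal shares of 1/36 among Mateo, Ramiro, Catalina.
Mateo is living and takes 1/36.
Ramiro is living and takes 1/36.
Catalina predeceased; the 1/36 allotted to Catalina's branch passes to Catalina's issue by representation.
The 1/36 is divided into 2 equal shares of 1/72 among Valentina, Joaquin.
Valentina is living and takes 1/72.
Joaquin is living and takes 1/72.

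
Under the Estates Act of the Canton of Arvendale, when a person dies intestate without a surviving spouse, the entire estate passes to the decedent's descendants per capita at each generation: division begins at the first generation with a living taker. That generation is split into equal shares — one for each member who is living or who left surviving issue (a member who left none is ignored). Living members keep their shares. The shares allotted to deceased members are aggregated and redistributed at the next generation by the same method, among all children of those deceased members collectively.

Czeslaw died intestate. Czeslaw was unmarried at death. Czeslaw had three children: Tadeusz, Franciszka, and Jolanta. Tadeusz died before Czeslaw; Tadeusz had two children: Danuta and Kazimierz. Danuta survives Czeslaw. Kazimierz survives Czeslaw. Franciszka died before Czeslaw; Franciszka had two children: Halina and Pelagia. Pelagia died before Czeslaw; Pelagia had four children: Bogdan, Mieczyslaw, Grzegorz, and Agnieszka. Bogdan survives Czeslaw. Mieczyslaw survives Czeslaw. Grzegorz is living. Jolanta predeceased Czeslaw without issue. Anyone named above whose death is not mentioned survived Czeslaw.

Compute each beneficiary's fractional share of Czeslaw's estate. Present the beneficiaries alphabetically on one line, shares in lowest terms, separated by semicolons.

There is no surviving spouse, so the entire estate passes to Czeslaw's descendants per capita at each generation.
No one at generation 1 (Tadeusz, Franciszka) is living; moving to the next generation.
At generation 2 (Danuta, Kazimierz, Halina, Pelagia) there are 4 shares of (1)/4 = 1/4 each.
Living: Danuta, Kazimierz, and Halina — each takes 1/4.
Deceased: Pelagia. That 1/4 share is carried to generation 3.
At generation 3 (Bogdan, Mieczyslaw, Grzegorz, Agnieszka) there are 4 shares of (1/4)/4 = 1/16 each.
Living: Bogdan, Mieczyslaw, Grzegorz, and Agnieszka — each takes 1/16.

Agnieszka 1/16; Bogdan 1/16; Danuta 1/4; Grzegorz 1/16; Halina 1/4; Kazimierz 1/4; Mieczyslaw 1/16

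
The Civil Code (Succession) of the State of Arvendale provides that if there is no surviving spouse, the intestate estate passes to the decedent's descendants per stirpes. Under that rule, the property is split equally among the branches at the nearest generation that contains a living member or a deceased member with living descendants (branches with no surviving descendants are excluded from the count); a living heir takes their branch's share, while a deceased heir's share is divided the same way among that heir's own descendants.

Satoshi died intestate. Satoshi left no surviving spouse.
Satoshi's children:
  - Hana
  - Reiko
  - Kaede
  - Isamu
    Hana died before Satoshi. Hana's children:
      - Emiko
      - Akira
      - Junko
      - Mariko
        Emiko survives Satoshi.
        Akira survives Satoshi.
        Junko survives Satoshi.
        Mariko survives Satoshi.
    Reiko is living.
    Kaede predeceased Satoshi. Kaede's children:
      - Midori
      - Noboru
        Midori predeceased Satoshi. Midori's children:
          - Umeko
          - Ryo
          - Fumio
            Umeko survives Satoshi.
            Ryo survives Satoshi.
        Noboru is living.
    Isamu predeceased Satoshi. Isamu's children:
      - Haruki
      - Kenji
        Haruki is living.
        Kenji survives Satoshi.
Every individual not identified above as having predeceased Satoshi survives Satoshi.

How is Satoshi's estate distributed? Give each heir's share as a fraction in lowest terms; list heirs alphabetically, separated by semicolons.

Akira 1/16; Emiko 1/16; Fumio 1/24; Haruki 1/8; Junko 1/16; Kenji 1/8; Mariko 1/16; Noboru 1/8; Reiko 1/4; Ryo 1/24; Umeko 1/24

There is no surviving spouse, so the entire estate passes to Satoshi's descendants per stirpes.
The estate is divided into 4 equal shares of 1/4 among Hana, Reiko, Kaede, Isamu.
Hana predeceased; the 1/4 allotted to Hana's branch passes to Hana's issue by representation.
The 1/4 is divided into 4 equal shares of 1/16 among Emiko, Akira, Junko, Mariko.
Emiko is living and takes 1/16.
Akira is living and takes 1/16.
Junko is living and takes 1/16.
Mariko is living and takes 1/16.
Reiko is living and takes 1/4.
Kaede predeceased; the 1/4 allotted to Kaede's branch passes to Kaede's issue by representation.
The 1/4 is divided into 2 equal shares of 1/8 among Midori, Noboru.
Midori predeceased; the 1/8 allotted to Midori's branch passes to Midori's issue by representation.
The 1/8 is divided into 3 equal shares of 1/24 among Umeko, Ryo, Fumio.
Umeko is living and takes 1/24.
Ryo is living and takes 1/24.
Fumio is living and takes 1/24.
Noboru is living and takes 1/8.
Isamu predeceased; the 1/4 allotted to Isamu's branch passes to Isamu's issue by representation.
The 1/4 is divided into 2 equal shares of 1/8 among Haruki, Kenji.
Haruki is living and takes 1/8.
Kenji is living and takes 1/8.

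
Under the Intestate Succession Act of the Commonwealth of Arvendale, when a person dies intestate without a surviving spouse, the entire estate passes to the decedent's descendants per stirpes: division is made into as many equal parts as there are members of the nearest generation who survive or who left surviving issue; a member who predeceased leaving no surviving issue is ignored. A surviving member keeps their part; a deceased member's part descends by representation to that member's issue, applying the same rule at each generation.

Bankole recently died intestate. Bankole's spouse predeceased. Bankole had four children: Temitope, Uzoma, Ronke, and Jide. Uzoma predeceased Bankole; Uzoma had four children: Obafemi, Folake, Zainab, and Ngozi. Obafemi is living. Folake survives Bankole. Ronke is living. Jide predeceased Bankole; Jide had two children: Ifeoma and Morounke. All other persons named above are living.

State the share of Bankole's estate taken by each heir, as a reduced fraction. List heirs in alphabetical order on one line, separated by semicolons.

There is no surviving spouse, so the entire estate passes to Bankole's descendants per stirpes.
The estate is divided into 4 equal shares of 1/4 among Temitope, Uzoma, Ronke, Jide.
Temitope is living and takes 1/4.
Uzoma predeceased; the 1/4 allotted to Uzoma's branch passes to Uzoma's issue by representation.
The 1/4 is divided into 4 equal shares of 1/16 among Obafemi, Folake, Zainab, Ngozi.
Obafemi is living and takes 1/16.
Folake is living and takes 1/16.
Zainab is living and takes 1/16.
Ngozi is living and takes 1/16.
Ronke is living and takes 1/4.
Jide predeceased; the 1/4 allotted to Jide's branch passes to Jide's issue by representation.
The 1/4 is divided into 2 equal shares of 1/8 among Ifeoma, Morounke.
Ifeoma is living and takes 1/8.
Morounke is living and takes 1/8.

Folake 1/16; Ifeoma 1/8; Morounke 1/8; Ngozi 1/16; Obafemi 1/16; Ronke 1/4; Temitope 1/4; Zainab 1/16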